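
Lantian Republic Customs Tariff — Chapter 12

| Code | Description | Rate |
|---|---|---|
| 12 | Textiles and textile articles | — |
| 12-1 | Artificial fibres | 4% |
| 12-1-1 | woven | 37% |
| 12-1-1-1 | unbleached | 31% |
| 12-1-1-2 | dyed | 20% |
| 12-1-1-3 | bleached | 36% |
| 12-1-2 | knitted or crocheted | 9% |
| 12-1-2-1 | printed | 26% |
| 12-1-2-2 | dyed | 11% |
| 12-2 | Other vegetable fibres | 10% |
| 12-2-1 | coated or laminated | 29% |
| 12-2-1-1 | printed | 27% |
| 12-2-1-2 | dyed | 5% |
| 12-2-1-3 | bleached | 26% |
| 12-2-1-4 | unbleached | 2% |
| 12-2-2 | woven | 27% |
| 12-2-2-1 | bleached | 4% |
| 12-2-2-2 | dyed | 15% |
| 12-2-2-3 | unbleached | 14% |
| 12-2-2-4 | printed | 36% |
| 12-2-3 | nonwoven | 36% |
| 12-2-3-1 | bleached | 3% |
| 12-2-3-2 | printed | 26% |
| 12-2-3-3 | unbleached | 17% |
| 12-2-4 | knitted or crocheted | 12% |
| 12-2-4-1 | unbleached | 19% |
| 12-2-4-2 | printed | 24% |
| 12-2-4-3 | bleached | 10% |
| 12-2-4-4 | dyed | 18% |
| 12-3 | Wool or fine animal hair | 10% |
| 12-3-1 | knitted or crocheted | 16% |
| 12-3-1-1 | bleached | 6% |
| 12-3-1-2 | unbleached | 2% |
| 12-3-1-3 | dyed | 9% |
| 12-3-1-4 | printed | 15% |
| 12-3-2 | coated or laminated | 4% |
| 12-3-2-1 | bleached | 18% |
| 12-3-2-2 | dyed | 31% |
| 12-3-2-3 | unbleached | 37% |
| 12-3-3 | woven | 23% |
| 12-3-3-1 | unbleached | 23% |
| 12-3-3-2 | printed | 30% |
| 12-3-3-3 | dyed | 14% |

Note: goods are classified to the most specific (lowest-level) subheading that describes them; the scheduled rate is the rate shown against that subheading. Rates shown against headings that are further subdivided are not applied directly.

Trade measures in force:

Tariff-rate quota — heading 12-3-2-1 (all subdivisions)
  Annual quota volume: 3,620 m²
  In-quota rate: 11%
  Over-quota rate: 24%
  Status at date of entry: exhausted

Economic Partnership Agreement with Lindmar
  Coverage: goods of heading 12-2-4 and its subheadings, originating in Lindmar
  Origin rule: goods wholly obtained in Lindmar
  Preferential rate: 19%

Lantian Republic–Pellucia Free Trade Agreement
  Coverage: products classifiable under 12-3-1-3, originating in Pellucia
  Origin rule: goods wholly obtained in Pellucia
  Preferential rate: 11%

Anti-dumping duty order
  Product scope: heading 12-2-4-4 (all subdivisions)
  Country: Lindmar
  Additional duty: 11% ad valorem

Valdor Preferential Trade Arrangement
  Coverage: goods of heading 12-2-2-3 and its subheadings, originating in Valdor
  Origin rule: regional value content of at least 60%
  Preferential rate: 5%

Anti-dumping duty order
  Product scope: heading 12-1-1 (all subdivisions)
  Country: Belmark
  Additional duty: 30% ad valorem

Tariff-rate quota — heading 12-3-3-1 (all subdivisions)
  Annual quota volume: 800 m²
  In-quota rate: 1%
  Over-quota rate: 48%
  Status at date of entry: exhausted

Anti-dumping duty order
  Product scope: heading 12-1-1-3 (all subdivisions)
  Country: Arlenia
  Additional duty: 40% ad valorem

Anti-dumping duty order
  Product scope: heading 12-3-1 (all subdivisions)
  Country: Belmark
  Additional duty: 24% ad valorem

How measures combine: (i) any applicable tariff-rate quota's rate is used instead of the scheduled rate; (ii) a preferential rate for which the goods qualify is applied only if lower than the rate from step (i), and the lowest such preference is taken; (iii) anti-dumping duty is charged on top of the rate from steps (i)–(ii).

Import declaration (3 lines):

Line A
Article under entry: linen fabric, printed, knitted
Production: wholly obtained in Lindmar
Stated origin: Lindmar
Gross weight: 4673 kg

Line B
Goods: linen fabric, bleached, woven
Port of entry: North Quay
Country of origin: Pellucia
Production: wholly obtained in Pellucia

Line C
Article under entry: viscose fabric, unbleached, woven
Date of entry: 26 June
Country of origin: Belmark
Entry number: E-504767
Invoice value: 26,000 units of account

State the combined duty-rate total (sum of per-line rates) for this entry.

Line A: linen → 12-2; knitted → 12-2-4; printed → 12-2-4-2. Scheduled 24%. Lindmar agreement on 12-2-4: wholly obtained → 19% available; preferential 19%. → 19%.
Line B: linen → 12-2; woven → 12-2-2; bleached → 12-2-2-1. Scheduled 4%. Pellucia agreement on 12-3-1-3: 12-2-2-1 not covered. → 4%.
Line C: viscose → 12-1; woven → 12-1-1; unbleached → 12-1-1-1. Scheduled 31%. anti-dumping (Belmark, 12-1-1): +30%; total 31% + 30% = 61%. → 61%.
Sum: 19% + 4% + 61% = 84%.

84%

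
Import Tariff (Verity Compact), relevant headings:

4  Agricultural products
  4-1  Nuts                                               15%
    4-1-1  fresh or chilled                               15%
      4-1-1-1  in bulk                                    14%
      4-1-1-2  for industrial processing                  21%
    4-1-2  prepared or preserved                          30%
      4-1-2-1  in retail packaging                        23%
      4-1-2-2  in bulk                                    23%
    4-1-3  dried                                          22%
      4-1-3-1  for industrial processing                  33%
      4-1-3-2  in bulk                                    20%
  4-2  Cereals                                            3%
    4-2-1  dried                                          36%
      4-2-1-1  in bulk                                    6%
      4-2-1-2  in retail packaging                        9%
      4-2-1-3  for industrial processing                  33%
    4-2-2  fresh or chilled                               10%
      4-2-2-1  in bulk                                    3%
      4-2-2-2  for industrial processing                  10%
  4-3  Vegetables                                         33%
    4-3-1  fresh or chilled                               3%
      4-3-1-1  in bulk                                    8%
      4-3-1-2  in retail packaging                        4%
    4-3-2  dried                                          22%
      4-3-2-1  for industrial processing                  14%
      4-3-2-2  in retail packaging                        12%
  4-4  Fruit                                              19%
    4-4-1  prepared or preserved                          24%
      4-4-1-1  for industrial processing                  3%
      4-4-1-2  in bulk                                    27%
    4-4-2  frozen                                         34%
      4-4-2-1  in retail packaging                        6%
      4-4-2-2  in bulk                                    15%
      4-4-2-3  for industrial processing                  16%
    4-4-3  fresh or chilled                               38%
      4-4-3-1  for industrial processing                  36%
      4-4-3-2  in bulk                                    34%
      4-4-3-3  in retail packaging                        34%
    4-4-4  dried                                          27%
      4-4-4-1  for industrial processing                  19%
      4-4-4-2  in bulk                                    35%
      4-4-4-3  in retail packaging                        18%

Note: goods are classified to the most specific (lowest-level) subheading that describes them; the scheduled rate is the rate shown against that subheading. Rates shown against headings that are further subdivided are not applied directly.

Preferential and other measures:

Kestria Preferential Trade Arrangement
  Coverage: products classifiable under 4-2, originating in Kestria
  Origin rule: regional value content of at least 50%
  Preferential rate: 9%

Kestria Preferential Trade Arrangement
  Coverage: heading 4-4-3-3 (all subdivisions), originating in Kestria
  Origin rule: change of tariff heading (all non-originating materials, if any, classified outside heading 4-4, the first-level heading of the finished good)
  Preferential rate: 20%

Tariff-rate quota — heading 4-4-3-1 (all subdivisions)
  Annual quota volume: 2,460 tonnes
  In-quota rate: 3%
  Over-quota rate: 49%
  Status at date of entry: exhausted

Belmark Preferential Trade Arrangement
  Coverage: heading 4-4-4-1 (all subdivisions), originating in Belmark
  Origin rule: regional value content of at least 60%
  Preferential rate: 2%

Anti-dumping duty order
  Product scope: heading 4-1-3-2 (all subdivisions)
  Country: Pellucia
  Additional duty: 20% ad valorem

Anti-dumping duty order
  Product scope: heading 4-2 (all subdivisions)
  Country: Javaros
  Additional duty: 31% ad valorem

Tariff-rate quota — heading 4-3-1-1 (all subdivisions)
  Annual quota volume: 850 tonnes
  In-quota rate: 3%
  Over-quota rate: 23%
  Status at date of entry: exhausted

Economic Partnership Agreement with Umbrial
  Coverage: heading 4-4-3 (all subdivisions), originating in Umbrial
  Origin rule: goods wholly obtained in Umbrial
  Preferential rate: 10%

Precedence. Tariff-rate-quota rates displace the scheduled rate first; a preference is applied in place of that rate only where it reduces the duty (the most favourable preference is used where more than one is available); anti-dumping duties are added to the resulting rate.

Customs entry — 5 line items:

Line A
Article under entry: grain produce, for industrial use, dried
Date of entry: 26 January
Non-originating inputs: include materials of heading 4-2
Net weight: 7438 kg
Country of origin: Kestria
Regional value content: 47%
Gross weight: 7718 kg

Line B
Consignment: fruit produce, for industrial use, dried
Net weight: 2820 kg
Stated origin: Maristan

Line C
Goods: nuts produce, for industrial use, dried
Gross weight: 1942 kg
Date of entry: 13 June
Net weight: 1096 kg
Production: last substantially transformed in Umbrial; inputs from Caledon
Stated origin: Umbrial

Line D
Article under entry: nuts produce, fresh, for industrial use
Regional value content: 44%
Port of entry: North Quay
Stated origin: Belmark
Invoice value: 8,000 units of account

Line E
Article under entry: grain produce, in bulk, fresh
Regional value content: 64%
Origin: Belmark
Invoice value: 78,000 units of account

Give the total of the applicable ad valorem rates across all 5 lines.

Line A: grain → 4-2; dried → 4-2-1; for industrial use → 4-2-1-3. Scheduled 33%. Kestria agreement on 4-2: RVC < 50%; Kestria agreement on 4-4-3-3: 4-2-1-3 not covered. → 33%.
Line B: fruit → 4-4; dried → 4-4-4; for industrial use → 4-4-4-1. Scheduled 19%. No special measure applies. → 19%.
Line C: nuts → 4-1; dried → 4-1-3; for industrial use → 4-1-3-1. Scheduled 33%. Umbrial agreement on 4-4-3: 4-1-3-1 not covered. → 33%.
Line D: nuts → 4-1; fresh → 4-1-1; for industrial use → 4-1-1-2. Scheduled 21%. Belmark agreement on 4-4-4-1: 4-1-1-2 not covered. → 21%.
Line E: grain → 4-2; fresh → 4-2-2; in bulk → 4-2-2-1. Scheduled 3%. Belmark agreement on 4-4-4-1: 4-2-2-1 not covered. → 3%.
Sum: 33% + 19% + 33% + 21% + 3% = 109%.

109%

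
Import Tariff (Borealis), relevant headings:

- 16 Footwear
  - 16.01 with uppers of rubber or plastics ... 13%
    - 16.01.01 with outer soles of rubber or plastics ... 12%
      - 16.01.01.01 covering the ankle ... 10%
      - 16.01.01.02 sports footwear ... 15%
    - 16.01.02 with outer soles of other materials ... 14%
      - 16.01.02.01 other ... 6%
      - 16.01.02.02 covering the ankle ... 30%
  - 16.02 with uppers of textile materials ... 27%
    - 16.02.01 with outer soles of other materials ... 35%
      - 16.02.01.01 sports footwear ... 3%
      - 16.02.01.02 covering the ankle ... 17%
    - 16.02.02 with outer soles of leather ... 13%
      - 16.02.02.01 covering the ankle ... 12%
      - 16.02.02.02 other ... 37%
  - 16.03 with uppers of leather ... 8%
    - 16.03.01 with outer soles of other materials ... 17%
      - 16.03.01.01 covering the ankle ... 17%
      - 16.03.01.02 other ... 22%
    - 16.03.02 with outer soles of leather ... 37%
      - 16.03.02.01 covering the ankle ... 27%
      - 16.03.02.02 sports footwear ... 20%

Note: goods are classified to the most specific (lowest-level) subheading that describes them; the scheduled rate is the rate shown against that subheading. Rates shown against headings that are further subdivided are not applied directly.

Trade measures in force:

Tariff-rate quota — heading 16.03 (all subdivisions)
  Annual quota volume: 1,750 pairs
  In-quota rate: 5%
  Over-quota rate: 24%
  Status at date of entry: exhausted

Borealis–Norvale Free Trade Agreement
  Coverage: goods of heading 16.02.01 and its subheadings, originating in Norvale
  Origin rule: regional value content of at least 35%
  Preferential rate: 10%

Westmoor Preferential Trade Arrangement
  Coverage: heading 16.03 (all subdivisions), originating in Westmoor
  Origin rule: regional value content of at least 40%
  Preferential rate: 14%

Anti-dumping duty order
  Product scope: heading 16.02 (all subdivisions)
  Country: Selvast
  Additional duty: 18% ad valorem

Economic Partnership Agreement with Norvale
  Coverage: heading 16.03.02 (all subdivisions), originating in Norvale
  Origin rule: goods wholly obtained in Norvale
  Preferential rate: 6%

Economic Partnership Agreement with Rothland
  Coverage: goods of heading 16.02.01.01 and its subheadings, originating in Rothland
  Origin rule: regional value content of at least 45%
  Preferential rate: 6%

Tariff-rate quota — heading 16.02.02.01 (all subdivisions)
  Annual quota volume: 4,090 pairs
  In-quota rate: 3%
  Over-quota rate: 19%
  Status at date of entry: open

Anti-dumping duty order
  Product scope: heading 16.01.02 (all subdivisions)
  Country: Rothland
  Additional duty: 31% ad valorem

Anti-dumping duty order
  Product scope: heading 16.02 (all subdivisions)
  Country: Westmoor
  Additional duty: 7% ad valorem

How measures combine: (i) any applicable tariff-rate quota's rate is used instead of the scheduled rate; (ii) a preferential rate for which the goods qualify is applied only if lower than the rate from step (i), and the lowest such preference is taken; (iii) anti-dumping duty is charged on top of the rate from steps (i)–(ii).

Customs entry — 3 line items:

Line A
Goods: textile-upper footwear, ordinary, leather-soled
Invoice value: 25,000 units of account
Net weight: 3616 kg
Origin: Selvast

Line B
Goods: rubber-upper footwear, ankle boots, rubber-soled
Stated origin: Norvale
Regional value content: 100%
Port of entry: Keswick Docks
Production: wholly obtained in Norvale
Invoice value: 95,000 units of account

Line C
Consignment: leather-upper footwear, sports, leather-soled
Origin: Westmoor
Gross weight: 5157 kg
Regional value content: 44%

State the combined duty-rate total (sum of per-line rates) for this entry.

Line A: textile-upper → 16.02; leather-soled → 16.02.02; ordinary → 16.02.02.02. Scheduled 37%. anti-dumping (Selvast, 16.02): +18%; total 37% + 18% = 55%. → 55%.
Line B: rubber-upper → 16.01; rubber-soled → 16.01.01; ankle boots → 16.01.01.01. Scheduled 10%. Norvale agreement on 16.02.01: 16.01.01.01 not covered; Norvale agreement on 16.03.02: 16.01.01.01 not covered. → 10%.
Line C: leather-upper → 16.03; leather-soled → 16.03.02; sports → 16.03.02.02. Scheduled 20%. quota on 16.03 exhausted → over-quota 24%; Westmoor agreement on 16.03: RVC ≥ 40% → 14% available; preferential 14%. → 14%.
Sum: 55% + 10% + 14% = 79%.

79%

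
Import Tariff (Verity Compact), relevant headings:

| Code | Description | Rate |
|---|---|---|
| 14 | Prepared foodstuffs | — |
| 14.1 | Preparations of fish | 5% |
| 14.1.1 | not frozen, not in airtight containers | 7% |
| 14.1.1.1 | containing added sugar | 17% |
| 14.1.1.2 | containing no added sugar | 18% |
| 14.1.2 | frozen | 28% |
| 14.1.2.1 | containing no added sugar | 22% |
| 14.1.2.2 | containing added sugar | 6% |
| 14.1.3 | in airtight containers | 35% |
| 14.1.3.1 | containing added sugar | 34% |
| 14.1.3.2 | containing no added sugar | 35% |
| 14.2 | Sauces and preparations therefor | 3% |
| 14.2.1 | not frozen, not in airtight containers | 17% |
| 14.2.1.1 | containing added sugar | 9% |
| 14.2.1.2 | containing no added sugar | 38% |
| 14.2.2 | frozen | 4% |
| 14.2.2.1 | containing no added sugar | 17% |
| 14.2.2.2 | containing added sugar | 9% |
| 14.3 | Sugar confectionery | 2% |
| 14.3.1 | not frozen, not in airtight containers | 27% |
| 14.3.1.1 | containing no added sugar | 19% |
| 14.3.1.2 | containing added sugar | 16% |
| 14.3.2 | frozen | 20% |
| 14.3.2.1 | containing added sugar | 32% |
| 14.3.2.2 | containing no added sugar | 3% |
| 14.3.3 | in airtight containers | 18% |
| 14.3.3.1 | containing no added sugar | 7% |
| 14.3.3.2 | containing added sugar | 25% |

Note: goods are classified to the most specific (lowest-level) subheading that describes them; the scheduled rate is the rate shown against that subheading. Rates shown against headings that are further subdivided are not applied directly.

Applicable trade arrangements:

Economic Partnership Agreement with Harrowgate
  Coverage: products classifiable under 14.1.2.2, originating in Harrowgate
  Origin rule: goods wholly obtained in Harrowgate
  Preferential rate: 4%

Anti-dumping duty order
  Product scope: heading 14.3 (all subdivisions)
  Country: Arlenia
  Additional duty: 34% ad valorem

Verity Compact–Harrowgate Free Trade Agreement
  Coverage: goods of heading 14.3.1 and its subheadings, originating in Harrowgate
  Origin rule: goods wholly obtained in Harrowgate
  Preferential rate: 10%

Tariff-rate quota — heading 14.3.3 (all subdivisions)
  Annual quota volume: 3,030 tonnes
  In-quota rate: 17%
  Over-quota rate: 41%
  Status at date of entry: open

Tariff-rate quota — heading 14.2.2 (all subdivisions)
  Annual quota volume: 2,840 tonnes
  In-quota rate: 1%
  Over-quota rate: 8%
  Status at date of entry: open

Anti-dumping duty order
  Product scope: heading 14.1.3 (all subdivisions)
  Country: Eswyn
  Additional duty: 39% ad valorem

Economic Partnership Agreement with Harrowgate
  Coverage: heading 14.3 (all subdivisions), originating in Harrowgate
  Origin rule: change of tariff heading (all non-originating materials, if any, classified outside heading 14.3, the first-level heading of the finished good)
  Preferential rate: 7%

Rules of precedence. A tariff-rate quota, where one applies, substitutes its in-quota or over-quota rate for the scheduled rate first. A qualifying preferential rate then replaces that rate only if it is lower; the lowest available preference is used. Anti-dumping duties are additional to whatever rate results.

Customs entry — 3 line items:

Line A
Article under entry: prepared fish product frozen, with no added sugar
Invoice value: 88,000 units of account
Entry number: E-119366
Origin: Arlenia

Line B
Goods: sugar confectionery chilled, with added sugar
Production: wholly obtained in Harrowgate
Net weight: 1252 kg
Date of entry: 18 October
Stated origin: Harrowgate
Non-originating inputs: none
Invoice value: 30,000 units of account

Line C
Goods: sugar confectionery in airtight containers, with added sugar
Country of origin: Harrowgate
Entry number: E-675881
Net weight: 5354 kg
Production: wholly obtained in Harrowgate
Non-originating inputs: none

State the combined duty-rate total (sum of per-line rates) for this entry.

36%

Line A: prepared fish product → 14.1; frozen → 14.1.2; with no added sugar → 14.1.2.1. Scheduled 22%. No special measure applies. → 22%.
Line B: sugar confectionery → 14.3; chilled → 14.3.1; with added sugar → 14.3.1.2. Scheduled 16%. Harrowgate agreement on 14.1.2.2: 14.3.1.2 not covered; Harrowgate agreement on 14.3.1: wholly obtained → 10% available; Harrowgate agreement on 14.3: CTH met → 7% available; preferential 7%. → 7%.
Line C: sugar confectionery → 14.3; in airtight containers → 14.3.3; with added sugar → 14.3.3.2. Scheduled 25%. quota on 14.3.3 open → in-quota 17%; Harrowgate agreement on 14.1.2.2: 14.3.3.2 not covered; Harrowgate agreement on 14.3.1: 14.3.3.2 not covered; Harrowgate agreement on 14.3: CTH met → 7% available; preferential 7%. → 7%.
Sum: 22% + 7% + 7% = 36%.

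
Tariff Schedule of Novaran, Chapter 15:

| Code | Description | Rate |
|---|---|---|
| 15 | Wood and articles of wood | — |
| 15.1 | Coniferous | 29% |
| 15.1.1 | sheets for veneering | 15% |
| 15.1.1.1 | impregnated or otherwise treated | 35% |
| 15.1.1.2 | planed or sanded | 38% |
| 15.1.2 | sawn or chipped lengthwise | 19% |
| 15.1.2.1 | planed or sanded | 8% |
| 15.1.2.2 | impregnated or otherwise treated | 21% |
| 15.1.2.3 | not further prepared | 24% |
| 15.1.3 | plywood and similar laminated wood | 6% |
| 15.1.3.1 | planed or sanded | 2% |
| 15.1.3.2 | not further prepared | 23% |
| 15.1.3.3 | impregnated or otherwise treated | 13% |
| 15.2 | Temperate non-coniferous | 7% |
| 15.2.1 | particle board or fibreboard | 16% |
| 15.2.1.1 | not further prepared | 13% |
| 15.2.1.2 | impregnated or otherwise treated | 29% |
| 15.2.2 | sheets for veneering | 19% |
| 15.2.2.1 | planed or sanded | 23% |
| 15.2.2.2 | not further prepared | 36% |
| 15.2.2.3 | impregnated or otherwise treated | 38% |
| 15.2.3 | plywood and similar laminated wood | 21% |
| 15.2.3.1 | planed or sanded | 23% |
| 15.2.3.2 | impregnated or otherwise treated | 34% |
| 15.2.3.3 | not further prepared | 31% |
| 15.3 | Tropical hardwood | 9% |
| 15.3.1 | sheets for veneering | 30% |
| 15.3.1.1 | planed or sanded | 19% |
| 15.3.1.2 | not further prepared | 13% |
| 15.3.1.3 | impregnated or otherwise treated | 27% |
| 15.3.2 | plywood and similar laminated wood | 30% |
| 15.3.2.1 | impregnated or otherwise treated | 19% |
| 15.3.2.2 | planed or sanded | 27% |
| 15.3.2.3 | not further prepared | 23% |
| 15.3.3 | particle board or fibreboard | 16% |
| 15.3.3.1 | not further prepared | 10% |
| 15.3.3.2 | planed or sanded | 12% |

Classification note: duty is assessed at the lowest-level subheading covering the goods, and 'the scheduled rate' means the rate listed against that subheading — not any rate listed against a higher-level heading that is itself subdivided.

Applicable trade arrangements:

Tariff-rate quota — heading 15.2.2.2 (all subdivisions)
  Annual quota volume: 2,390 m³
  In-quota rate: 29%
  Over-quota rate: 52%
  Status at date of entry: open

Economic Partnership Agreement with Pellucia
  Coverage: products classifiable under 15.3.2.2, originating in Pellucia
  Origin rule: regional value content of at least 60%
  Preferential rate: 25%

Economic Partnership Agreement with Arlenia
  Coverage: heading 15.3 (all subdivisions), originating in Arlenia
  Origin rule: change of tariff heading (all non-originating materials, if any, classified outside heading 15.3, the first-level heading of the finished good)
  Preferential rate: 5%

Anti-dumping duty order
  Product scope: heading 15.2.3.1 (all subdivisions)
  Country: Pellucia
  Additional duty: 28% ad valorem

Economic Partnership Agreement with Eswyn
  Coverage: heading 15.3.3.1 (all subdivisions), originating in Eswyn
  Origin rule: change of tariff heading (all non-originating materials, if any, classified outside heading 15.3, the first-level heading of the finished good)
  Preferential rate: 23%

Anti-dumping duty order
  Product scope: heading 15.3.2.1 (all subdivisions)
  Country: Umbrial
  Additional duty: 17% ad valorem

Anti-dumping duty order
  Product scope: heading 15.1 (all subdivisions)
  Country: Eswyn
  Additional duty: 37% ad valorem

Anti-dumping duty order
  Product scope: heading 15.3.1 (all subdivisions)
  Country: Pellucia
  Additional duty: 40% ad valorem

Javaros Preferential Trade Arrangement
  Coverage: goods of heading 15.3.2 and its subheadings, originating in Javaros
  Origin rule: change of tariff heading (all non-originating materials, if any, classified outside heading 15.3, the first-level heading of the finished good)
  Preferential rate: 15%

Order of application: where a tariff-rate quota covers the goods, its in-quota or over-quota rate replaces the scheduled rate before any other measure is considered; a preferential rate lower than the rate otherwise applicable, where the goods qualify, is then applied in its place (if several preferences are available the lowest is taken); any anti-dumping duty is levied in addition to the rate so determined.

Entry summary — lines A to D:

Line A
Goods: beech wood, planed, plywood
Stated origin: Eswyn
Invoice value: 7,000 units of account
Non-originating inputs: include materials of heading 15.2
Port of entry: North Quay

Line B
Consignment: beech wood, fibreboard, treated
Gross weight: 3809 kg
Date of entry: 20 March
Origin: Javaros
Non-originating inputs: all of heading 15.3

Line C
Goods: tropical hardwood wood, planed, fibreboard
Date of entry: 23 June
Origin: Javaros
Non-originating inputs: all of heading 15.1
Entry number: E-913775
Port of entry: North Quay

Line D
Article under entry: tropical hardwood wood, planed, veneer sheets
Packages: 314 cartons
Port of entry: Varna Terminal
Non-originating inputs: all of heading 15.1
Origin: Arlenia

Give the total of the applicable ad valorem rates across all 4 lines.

69%

Line A: beech → 15.2; plywood → 15.2.3; planed → 15.2.3.1. Scheduled 23%. Eswyn agreement on 15.3.3.1: 15.2.3.1 not covered. → 23%.
Line B: beech → 15.2; fibreboard → 15.2.1; treated → 15.2.1.2. Scheduled 29%. Javaros agreement on 15.3.2: 15.2.1.2 not covered. → 29%.
Line C: tropical hardwood → 15.3; fibreboard → 15.3.3; planed → 15.3.3.2. Scheduled 12%. Javaros agreement on 15.3.2: 15.3.3.2 not covered. → 12%.
Line D: tropical hardwood → 15.3; veneer sheets → 15.3.1; planed → 15.3.1.1. Scheduled 19%. Arlenia agreement on 15.3: CTH met → 5% available; preferential 5%. → 5%.
Sum: 23% + 29% + 12% + 5% = 69%.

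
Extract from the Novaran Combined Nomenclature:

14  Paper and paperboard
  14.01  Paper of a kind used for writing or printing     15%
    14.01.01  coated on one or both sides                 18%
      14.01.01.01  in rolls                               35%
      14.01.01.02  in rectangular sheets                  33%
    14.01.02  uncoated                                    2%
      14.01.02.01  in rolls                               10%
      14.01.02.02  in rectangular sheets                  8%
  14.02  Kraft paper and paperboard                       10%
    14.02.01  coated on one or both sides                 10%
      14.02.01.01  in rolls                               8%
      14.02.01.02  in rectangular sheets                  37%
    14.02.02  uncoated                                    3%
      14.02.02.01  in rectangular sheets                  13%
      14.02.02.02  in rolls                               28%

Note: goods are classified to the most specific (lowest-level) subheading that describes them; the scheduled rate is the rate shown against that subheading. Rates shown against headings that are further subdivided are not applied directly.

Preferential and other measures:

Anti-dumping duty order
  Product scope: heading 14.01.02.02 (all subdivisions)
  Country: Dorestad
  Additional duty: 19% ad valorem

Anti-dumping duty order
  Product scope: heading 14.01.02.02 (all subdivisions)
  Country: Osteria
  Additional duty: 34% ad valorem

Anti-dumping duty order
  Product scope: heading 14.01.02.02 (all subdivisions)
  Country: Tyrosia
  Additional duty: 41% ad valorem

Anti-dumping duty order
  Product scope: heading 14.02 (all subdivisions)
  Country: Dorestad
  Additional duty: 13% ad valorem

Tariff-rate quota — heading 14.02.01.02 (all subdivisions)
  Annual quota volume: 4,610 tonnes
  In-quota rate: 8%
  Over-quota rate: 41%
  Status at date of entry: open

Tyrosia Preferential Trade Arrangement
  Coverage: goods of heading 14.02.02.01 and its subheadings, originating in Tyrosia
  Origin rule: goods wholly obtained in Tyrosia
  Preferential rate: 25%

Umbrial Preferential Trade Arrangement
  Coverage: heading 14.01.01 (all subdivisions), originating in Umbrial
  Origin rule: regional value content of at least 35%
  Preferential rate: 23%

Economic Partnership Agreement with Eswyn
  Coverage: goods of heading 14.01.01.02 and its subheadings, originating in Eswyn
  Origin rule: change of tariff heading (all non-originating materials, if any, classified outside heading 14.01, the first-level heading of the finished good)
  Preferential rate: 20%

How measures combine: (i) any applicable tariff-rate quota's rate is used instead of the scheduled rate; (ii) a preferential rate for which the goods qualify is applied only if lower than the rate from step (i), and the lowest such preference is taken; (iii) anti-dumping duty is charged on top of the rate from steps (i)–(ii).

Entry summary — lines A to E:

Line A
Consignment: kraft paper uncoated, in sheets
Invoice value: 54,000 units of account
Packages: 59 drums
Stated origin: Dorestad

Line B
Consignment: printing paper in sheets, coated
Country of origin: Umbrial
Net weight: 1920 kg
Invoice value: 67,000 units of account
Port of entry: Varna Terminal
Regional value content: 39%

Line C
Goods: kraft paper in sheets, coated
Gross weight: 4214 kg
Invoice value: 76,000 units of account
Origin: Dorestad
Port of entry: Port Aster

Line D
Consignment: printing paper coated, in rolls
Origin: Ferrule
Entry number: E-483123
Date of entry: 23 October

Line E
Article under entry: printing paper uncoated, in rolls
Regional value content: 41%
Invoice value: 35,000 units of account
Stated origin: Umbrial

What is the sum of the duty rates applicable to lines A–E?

Line A: kraft paper → 14.02; uncoated → 14.02.02; in sheets → 14.02.02.01. Scheduled 13%. anti-dumping (Dorestad, 14.02): +13%; total 13% + 13% = 26%. → 26%.
Line B: printing paper → 14.01; coated → 14.01.01; in sheets → 14.01.01.02. Scheduled 33%. Umbrial agreement on 14.01.01: RVC ≥ 35% → 23% available; preferential 23%. → 23%.
Line C: kraft paper → 14.02; coated → 14.02.01; in sheets → 14.02.01.02. Scheduled 37%. quota on 14.02.01.02 open → in-quota 8%; anti-dumping (Dorestad, 14.02): +13%; total 8% + 13% = 21%. → 21%.
Line D: printing paper → 14.01; coated → 14.01.01; in rolls → 14.01.01.01. Scheduled 35%. No special measure applies. → 35%.
Line E: printing paper → 14.01; uncoated → 14.01.02; in rolls → 14.01.02.01. Scheduled 10%. Umbrial agreement on 14.01.01: 14.01.02.01 not covered. → 10%.
Sum: 26% + 23% + 21% + 35% + 10% = 115%.

115%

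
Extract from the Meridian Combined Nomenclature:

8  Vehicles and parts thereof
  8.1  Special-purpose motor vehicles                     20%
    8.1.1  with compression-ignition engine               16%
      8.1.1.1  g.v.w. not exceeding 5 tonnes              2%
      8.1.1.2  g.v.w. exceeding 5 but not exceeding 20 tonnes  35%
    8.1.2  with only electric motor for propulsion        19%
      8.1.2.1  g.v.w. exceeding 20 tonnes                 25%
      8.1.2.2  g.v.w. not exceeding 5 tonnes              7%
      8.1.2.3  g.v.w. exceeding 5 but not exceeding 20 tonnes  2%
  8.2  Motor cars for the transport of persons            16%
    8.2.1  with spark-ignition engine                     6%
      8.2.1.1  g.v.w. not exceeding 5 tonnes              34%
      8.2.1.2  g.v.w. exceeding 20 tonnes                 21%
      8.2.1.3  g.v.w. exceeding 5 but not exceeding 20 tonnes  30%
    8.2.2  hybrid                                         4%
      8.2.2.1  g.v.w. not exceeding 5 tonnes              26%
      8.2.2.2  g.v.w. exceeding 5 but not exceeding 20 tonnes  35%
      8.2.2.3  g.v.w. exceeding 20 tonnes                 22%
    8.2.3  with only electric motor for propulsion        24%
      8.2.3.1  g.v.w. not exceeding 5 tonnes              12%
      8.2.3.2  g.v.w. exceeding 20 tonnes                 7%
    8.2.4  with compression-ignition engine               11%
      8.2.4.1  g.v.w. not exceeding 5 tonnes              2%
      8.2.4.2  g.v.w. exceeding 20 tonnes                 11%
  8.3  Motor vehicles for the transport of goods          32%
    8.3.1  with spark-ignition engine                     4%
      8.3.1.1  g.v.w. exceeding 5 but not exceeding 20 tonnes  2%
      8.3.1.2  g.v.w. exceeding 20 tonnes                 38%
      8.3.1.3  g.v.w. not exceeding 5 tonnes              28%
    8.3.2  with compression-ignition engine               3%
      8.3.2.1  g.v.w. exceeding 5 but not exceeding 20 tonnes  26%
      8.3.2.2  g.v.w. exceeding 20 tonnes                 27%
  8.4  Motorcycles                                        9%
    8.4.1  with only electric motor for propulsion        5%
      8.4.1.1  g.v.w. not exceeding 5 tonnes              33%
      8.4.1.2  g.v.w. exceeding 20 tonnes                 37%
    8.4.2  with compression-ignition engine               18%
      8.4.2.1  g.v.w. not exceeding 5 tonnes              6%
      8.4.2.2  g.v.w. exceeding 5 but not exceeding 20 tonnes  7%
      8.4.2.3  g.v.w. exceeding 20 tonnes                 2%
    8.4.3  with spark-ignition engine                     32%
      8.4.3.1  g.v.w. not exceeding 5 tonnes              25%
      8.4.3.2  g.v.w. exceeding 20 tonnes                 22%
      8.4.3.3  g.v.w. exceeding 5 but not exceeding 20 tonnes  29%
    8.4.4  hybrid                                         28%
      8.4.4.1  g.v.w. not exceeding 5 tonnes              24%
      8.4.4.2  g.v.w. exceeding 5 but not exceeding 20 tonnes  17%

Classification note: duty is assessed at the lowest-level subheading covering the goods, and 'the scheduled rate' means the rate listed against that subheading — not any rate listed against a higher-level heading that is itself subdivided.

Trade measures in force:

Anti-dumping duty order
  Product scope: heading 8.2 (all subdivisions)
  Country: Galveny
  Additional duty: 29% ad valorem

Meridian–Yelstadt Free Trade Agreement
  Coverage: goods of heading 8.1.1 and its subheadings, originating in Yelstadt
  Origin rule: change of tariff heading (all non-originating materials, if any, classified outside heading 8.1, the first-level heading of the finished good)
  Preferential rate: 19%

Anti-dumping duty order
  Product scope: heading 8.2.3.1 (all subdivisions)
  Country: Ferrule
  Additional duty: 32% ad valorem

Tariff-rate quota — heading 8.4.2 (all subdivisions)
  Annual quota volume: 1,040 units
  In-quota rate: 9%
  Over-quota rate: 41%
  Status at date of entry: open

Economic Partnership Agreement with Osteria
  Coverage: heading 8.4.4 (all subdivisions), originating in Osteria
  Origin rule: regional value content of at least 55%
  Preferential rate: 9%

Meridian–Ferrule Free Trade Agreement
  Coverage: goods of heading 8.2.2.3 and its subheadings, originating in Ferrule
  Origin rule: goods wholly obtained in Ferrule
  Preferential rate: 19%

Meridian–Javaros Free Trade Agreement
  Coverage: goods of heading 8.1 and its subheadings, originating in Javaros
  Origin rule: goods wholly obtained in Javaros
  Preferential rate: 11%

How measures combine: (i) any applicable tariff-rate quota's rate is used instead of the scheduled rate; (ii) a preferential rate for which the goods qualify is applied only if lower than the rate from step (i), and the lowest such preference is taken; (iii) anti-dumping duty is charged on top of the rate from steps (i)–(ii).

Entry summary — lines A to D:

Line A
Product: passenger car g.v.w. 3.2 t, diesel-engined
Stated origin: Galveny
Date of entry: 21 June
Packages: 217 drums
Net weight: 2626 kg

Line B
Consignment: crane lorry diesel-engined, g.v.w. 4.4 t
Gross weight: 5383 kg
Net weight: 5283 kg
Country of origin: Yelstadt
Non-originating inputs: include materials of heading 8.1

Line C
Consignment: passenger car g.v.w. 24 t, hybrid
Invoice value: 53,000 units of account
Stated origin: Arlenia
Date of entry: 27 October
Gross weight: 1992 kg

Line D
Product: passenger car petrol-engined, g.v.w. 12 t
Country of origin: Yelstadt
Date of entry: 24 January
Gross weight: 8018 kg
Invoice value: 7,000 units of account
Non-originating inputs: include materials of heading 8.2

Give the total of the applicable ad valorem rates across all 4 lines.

85%

Line A: passenger car → 8.2; diesel-engined → 8.2.4; g.v.w. 3.2 t → 8.2.4.1. Scheduled 2%. anti-dumping (Galveny, 8.2): +29%; total 2% + 29% = 31%. → 31%.
Line B: crane lorry → 8.1; diesel-engined → 8.1.1; g.v.w. 4.4 t → 8.1.1.1. Scheduled 2%. Yelstadt agreement on 8.1.1: CTH not met. → 2%.
Line C: passenger car → 8.2; hybrid → 8.2.2; g.v.w. 24 t → 8.2.2.3. Scheduled 22%. No special measure applies. → 22%.
Line D: passenger car → 8.2; petrol-engined → 8.2.1; g.v.w. 12 t → 8.2.1.3. Scheduled 30%. Yelstadt agreement on 8.1.1: 8.2.1.3 not covered. → 30%.
Sum: 31% + 2% + 22% + 30% = 85%.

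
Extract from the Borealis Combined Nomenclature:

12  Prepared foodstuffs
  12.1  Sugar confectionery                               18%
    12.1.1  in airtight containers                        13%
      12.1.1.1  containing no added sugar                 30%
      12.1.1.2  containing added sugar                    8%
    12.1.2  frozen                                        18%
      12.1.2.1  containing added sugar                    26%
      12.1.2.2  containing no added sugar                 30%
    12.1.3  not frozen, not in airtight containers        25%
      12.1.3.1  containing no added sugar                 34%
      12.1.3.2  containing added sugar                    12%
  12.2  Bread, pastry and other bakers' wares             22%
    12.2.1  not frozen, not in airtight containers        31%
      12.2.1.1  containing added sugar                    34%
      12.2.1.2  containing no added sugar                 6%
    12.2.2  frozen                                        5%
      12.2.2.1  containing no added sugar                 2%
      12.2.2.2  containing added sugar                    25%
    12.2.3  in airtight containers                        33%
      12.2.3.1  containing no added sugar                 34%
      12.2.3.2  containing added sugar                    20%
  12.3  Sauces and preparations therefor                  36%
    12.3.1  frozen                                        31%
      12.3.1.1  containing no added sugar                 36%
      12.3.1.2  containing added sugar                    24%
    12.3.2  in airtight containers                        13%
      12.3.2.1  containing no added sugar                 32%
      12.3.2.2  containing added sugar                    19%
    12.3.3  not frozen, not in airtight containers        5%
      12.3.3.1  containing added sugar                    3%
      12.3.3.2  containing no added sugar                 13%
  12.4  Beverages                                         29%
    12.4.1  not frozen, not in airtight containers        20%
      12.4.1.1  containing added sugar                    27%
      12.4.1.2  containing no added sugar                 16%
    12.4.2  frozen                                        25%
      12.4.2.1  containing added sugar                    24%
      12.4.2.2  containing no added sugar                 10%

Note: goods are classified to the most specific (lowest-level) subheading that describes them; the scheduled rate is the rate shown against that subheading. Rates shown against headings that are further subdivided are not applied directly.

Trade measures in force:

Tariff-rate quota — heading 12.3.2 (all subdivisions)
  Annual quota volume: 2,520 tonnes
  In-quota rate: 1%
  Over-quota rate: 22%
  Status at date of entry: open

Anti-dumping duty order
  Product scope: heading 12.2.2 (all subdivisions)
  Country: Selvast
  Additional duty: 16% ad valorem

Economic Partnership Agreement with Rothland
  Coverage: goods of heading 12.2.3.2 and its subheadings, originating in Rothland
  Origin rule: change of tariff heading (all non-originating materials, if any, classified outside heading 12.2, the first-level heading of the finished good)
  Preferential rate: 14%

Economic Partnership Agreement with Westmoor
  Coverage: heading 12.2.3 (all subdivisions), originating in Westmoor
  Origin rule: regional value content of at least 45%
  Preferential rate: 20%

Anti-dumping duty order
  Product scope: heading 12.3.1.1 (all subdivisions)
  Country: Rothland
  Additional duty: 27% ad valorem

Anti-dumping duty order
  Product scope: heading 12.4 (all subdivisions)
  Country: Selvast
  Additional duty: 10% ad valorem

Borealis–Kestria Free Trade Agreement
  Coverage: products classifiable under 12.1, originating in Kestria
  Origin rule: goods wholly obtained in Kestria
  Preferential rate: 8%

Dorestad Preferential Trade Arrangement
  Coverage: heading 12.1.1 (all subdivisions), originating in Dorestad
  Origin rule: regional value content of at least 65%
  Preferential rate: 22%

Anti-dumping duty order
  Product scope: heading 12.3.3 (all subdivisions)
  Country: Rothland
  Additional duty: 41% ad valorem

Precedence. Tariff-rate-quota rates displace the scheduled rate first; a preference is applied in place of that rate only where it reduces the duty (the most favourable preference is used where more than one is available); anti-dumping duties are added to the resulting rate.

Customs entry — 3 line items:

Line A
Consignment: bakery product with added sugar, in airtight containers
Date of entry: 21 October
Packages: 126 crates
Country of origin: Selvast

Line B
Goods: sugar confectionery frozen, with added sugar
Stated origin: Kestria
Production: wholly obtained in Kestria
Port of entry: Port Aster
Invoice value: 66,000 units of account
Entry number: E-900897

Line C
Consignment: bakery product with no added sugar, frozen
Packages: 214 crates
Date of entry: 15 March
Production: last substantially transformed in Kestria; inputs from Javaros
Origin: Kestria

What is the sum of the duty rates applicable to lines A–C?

30%

Line A: bakery product → 12.2; in airtight containers → 12.2.3; with added sugar → 12.2.3.2. Scheduled 20%. No special measure applies. → 20%.
Line B: sugar confectionery → 12.1; frozen → 12.1.2; with added sugar → 12.1.2.1. Scheduled 26%. Kestria agreement on 12.1: wholly obtained → 8% available; preferential 8%. → 8%.
Line C: bakery product → 12.2; frozen → 12.2.2; with no added sugar → 12.2.2.1. Scheduled 2%. Kestria agreement on 12.1: 12.2.2.1 not covered. → 2%.
Sum: 20% + 8% + 2% = 30%.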